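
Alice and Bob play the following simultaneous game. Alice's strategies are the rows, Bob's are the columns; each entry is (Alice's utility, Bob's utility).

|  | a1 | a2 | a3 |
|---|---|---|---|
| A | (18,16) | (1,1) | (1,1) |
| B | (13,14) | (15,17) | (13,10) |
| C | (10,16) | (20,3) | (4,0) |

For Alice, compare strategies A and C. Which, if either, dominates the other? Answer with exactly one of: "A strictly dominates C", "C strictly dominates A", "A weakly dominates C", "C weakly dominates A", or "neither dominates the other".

neither dominates the other

Compare A to C across each opponent action: a1: 18>10, a2: 1<20, a3: 1<4.
A does better at a1 but worse at a2, a3; neither strategy dominates the other.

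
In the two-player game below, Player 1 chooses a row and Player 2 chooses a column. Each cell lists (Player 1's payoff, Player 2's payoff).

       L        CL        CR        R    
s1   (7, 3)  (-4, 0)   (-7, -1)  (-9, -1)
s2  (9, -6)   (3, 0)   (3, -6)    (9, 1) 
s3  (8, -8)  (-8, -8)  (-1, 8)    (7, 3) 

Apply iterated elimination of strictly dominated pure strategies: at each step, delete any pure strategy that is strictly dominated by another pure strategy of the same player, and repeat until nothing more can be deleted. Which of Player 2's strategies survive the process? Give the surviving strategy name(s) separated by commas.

Row s1 is eliminated: s2 beats it against every remaining column (L: 9>7, CL: 3>-4, CR: 3>-7, R: 9>-9).
Row s3 is eliminated: s2 beats it against every remaining column (L: 9>8, CL: 3>-8, CR: 3>-1, R: 9>7).
For Player 2, CL strictly dominates L on the remaining rows (s2: 0>-6); eliminate L.
For Player 2, R strictly dominates CL on the remaining rows (s2: 1>0); eliminate CL.
For Player 2, R strictly dominates CR on the remaining rows (s2: 1>-6); eliminate CR.
Among the remaining strategies, none is strictly dominated by another pure strategy of the same player, so the elimination stops.
Surviving strategies — Player 1: {s2}; Player 2: {R}.

R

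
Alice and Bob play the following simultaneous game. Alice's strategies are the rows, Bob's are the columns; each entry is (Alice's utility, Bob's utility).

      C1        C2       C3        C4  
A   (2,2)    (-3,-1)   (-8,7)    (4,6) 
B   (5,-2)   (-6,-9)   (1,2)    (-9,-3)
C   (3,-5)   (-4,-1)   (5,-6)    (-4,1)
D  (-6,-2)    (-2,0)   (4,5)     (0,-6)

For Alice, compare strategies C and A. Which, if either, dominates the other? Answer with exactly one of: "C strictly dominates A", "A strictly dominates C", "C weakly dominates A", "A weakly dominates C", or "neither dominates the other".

neither dominates the other

Compare C to A across every action of Bob: C1: 3>2, C2: -4<-3, C3: 5>-8, C4: -4<4.
C does better at C1, C3 but worse at C2, C4; neither strategy dominates the other.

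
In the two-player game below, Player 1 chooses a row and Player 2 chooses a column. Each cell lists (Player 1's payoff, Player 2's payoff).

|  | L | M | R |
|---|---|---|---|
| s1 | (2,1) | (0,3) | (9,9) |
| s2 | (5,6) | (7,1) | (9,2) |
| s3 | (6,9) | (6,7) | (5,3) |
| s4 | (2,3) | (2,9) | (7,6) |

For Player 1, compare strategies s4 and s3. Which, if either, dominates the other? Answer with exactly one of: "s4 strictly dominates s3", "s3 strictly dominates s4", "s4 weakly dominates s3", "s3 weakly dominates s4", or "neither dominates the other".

Compare s4 to s3 across each choice by Player 2: L: 2<6, M: 2<6, R: 7>5.
s4 does better at R but worse at L, M; neither strategy dominates the other.

neither dominates the other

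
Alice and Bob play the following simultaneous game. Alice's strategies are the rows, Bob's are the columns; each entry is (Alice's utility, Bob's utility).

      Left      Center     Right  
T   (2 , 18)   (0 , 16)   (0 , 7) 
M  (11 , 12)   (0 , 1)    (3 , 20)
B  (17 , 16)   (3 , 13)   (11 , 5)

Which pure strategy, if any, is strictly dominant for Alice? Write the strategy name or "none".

B

B vs T: Left: 17>2, Center: 3>0, Right: 11>0.
B vs M: Left: 17>11, Center: 3>0, Right: 11>3.
B strictly beats every other strategy against every opponent action, so it is strictly dominant.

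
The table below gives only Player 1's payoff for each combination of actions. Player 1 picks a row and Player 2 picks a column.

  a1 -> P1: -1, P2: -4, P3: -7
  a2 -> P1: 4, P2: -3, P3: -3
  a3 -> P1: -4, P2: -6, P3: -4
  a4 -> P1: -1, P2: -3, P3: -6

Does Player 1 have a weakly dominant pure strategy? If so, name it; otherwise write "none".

a2 vs a1: P1: 4>-1, P2: -3>-4, P3: -3>-7.
a2 vs a3: P1: 4>-4, P2: -3>-6, P3: -3>-4.
a2 vs a4: P1: 4>-1, P2: -3=-3, P3: -3>-6.
a2 is at least as good as every other strategy against every opponent action, so it is weakly dominant.

a2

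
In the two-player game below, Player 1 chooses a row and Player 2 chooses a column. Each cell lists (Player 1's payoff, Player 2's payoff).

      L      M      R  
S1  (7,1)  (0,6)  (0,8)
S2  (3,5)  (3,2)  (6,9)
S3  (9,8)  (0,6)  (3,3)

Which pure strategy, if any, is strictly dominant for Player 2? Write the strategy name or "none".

L fails to dominate M at S1 (1<6).
M fails to dominate L at S2 (2<5).
R fails to dominate L at S3 (3<8).
No single strategy dominates all the others.

none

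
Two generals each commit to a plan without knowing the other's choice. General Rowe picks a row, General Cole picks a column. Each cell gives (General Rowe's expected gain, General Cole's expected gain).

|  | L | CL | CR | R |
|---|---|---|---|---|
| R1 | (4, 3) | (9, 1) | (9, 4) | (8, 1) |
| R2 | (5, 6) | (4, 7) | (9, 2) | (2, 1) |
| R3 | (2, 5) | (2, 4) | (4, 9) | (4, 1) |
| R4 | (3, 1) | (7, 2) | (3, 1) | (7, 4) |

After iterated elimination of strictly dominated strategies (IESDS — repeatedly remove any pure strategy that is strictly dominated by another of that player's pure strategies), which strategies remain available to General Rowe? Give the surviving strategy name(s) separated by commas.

R1, R2

General Rowe's strategy R3 is strictly dominated by R1 (L: 4>2, CL: 9>2, CR: 9>4, R: 8>4) and is removed.
General Rowe's strategy R4 is strictly dominated by R1 (L: 4>3, CL: 9>7, CR: 9>3, R: 8>7) and is removed.
For General Cole, L strictly dominates R on the remaining rows (R1: 3>1, R2: 6>1); eliminate R.
Among the remaining strategies, none is strictly dominated by another pure strategy of the same player, so the elimination stops.
Surviving strategies — General Rowe: {R1, R2}; General Cole: {L, CL, CR}.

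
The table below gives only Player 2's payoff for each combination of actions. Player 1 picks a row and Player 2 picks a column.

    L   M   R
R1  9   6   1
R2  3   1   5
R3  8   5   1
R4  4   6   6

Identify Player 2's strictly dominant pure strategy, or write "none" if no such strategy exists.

L fails to dominate M at R4 (4<6).
M fails to dominate L at R1 (6<9).
R fails to dominate L at R1 (1<9).
No single strategy dominates all the others.

none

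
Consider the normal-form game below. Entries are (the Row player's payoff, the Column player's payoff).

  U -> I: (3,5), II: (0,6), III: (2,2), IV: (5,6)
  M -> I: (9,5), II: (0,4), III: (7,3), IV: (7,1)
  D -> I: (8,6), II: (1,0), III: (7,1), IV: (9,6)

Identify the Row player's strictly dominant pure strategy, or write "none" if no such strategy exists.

U fails to dominate M at I (3<9).
M fails to dominate U at II (0=0).
D fails to dominate M at I (8<9).
No single strategy dominates all the others.

none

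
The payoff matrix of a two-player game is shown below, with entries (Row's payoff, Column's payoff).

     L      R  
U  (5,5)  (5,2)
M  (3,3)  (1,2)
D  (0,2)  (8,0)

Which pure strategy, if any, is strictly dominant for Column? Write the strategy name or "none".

L vs R: U: 5>2, M: 3>2, D: 2>0.
L strictly beats every other strategy against every opponent action, so it is strictly dominant.

L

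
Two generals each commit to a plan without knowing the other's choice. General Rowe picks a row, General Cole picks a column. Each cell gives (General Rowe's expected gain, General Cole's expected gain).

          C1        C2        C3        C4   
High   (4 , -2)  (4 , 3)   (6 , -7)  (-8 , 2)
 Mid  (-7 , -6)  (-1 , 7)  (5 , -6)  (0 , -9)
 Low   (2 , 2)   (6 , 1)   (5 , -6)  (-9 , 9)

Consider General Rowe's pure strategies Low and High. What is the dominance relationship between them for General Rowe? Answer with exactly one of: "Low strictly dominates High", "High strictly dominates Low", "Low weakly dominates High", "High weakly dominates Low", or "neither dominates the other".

neither dominates the other

Compare Low to High across each choice by General Cole: C1: 2<4, C2: 6>4, C3: 5<6, C4: -9<-8.
Low does better at C2 but worse at C1, C3, C4; neither strategy dominates the other.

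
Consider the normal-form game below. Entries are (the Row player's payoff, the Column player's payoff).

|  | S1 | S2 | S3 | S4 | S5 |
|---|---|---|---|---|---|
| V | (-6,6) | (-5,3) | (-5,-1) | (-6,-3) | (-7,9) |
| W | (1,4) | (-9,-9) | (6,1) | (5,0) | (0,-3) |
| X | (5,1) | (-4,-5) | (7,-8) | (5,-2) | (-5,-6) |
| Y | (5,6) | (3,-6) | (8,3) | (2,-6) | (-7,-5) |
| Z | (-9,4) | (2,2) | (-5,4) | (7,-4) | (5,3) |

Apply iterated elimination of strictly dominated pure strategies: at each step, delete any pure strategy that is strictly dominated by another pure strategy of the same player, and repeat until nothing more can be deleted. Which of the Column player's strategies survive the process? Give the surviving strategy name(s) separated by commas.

Row V is eliminated: X beats it against every remaining column (S1: 5>-6, S2: -4>-5, S3: 7>-5, S4: 5>-6, S5: -5>-7).
Column S2 is eliminated: S1 beats it against every remaining row (W: 4>-9, X: 1>-5, Y: 6>-6, Z: 4>2).
For the Column player, S1 strictly dominates S4 on the remaining rows (W: 4>0, X: 1>-2, Y: 6>-6, Z: 4>-4); eliminate S4.
The Column player's strategy S5 is strictly dominated by S1 (W: 4>-3, X: 1>-6, Y: 6>-5, Z: 4>3) and is removed.
The Row player's strategy W is strictly dominated by X (S1: 5>1, S3: 7>6) and is removed.
The Row player's strategy Z is strictly dominated by X (S1: 5>-9, S3: 7>-5) and is removed.
Column S3 is eliminated: S1 beats it against every remaining row (X: 1>-8, Y: 6>3).
Among the remaining strategies, none is strictly dominated by another pure strategy of the same player, so the elimination stops.
Surviving strategies — the Row player: {X, Y}; the Column player: {S1}.

S1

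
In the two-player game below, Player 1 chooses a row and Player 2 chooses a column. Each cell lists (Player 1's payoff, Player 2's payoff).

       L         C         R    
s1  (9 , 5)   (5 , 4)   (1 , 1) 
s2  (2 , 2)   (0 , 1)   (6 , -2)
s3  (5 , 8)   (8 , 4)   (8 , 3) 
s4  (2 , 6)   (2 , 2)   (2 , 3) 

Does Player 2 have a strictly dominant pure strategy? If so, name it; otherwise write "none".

L

L vs C: s1: 5>4, s2: 2>1, s3: 8>4, s4: 6>2.
L vs R: s1: 5>1, s2: 2>-2, s3: 8>3, s4: 6>3.
L strictly beats every other strategy against every opponent action, so it is strictly dominant.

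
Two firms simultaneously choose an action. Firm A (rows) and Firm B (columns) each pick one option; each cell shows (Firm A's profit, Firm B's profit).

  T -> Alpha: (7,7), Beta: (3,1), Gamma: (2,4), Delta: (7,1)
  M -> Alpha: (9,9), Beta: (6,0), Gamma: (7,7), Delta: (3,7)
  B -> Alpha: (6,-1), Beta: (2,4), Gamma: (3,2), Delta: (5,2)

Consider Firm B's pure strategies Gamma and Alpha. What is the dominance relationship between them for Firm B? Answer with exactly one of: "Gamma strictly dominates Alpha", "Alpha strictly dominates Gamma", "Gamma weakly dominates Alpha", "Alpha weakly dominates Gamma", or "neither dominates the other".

Compare Gamma to Alpha across each choice by Firm A: T: 4<7, M: 7<9, B: 2>-1.
Gamma does better at B but worse at T, M; neither strategy dominates the other.

neither dominates the other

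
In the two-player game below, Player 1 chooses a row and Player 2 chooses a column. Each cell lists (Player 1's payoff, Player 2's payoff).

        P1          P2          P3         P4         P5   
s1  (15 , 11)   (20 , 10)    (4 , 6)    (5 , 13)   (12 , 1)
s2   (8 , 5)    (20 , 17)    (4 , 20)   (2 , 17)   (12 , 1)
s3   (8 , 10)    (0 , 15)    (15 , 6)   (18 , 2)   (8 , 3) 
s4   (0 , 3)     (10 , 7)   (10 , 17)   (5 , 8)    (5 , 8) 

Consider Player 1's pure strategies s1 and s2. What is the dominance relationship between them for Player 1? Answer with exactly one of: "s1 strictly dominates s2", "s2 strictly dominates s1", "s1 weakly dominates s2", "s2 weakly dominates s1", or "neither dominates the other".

Compare s1 to s2 across each choice by Player 2: P1: 15>8, P2: 20=20, P3: 4=4, P4: 5>2, P5: 12=12.
s1 is at least as good everywhere and strictly better somewhere (tied only at P2, P3, P5), so s1 weakly but not strictly dominates s2.

s1 weakly dominates s2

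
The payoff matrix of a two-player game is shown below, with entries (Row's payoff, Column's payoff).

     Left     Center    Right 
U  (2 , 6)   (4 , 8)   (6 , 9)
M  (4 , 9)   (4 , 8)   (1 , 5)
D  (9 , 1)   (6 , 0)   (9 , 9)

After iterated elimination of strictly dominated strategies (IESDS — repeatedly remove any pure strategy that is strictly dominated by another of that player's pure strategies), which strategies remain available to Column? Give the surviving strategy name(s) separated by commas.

For Row, D strictly dominates U on the remaining columns (Left: 9>2, Center: 6>4, Right: 9>6); eliminate U.
For Row, D strictly dominates M on the remaining columns (Left: 9>4, Center: 6>4, Right: 9>1); eliminate M.
Column Left is eliminated: Right beats it against every remaining row (D: 9>1).
Column's strategy Center is strictly dominated by Right (D: 9>0) and is removed.
Among the remaining strategies, none is strictly dominated by another pure strategy of the same player, so the elimination stops.
Surviving strategies — Row: {D}; Column: {Right}.

Right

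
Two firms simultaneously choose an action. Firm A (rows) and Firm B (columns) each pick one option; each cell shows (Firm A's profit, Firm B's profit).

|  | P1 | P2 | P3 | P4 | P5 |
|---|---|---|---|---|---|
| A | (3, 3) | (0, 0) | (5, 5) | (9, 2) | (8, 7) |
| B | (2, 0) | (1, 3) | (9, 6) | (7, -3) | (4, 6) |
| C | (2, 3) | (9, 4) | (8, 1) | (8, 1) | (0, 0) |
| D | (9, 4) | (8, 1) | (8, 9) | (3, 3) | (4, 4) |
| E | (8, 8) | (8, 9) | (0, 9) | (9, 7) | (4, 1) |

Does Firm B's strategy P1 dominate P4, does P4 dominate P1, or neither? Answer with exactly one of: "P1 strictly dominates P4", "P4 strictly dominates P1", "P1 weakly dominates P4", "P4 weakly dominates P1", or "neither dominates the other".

P1 strictly dominates P4

Compare P1 to P4 across each opponent action: A: 3>2, B: 0>-3, C: 3>1, D: 4>3, E: 8>7.
Every comparison favours P1, so P1 strictly dominates P4.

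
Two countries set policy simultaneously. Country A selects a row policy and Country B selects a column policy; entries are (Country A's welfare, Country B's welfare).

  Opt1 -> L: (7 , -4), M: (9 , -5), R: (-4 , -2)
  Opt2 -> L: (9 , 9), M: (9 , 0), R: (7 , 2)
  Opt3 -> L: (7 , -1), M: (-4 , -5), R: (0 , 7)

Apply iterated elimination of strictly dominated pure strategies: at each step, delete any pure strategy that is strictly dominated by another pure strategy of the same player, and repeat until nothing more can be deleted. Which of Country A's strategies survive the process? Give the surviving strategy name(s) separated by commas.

Row Opt3 is eliminated: Opt2 beats it against every remaining column (L: 9>7, M: 9>-4, R: 7>0).
For Country B, L strictly dominates M on the remaining rows (Opt1: -4>-5, Opt2: 9>0); eliminate M.
Row Opt1 is eliminated: Opt2 beats it against every remaining column (L: 9>7, R: 7>-4).
For Country B, L strictly dominates R on the remaining rows (Opt2: 9>2); eliminate R.
Among the remaining strategies, none is strictly dominated by another pure strategy of the same player, so the elimination stops.
Surviving strategies — Country A: {Opt2}; Country B: {L}.

Opt2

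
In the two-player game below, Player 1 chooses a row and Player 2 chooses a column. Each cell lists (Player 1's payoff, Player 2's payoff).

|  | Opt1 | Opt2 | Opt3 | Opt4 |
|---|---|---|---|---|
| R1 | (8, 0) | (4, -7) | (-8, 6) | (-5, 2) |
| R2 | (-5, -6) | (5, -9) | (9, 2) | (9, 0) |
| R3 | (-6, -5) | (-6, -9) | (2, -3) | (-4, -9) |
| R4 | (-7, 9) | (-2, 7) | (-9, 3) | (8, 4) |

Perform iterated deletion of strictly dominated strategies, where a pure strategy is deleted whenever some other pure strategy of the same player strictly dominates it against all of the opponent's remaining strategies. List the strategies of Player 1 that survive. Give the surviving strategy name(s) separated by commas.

R2

Row R3 is eliminated: R2 beats it against every remaining column (Opt1: -5>-6, Opt2: 5>-6, Opt3: 9>2, Opt4: 9>-4).
Row R4 is eliminated: R2 beats it against every remaining column (Opt1: -5>-7, Opt2: 5>-2, Opt3: 9>-9, Opt4: 9>8).
Column Opt1 is eliminated: Opt3 beats it against every remaining row (R1: 6>0, R2: 2>-6).
For Player 1, R2 strictly dominates R1 on the remaining columns (Opt2: 5>4, Opt3: 9>-8, Opt4: 9>-5); eliminate R1.
Player 2's strategy Opt2 is strictly dominated by Opt3 (R2: 2>-9) and is removed.
For Player 2, Opt3 strictly dominates Opt4 on the remaining rows (R2: 2>0); eliminate Opt4.
Among the remaining strategies, none is strictly dominated by another pure strategy of the same player, so the elimination stops.
Surviving strategies — Player 1: {R2}; Player 2: {Opt3}.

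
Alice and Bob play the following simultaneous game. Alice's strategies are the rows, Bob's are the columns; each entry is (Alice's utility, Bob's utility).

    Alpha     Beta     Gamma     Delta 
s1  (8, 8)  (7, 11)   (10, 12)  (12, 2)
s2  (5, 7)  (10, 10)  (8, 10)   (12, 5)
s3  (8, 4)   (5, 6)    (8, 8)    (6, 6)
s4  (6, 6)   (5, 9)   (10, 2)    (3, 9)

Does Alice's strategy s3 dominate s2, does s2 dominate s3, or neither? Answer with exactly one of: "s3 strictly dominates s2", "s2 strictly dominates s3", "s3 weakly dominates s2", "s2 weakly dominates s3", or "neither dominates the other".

Compare s3 to s2 across each choice by Bob: Alpha: 8>5, Beta: 5<10, Gamma: 8=8, Delta: 6<12.
s3 does better at Alpha but worse at Beta, Delta; neither strategy dominates the other.

neither dominates the other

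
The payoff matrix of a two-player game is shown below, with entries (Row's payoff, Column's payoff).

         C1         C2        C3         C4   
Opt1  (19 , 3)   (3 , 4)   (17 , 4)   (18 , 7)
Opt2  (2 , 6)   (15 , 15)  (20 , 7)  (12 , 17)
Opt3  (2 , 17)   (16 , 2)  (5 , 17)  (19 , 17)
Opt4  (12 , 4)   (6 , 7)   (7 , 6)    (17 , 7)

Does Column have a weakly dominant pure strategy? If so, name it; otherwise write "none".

C4

C4 vs C1: Opt1: 7>3, Opt2: 17>6, Opt3: 17=17, Opt4: 7>4.
C4 vs C2: Opt1: 7>4, Opt2: 17>15, Opt3: 17>2, Opt4: 7=7.
C4 vs C3: Opt1: 7>4, Opt2: 17>7, Opt3: 17=17, Opt4: 7>6.
C4 is at least as good as every other strategy against every opponent action, so it is weakly dominant.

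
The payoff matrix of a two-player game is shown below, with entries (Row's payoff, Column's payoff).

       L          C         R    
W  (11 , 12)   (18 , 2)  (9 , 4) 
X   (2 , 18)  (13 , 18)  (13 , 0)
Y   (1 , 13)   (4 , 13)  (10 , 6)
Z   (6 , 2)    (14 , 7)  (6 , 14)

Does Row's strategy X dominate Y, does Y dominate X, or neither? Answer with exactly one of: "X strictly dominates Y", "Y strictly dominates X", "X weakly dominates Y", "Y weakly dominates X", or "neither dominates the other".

X strictly dominates Y

Compare X to Y across each choice by Column: L: 2>1, C: 13>4, R: 13>10.
Every comparison favours X, so X strictly dominates Y.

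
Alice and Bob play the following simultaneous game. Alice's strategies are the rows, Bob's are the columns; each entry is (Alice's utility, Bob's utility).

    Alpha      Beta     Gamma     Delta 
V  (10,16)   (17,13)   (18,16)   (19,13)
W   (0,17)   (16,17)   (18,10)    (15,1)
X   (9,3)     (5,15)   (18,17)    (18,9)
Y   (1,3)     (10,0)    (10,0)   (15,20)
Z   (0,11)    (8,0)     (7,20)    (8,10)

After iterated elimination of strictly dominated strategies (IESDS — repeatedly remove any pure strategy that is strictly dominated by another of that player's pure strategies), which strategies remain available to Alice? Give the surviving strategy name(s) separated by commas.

For Alice, V strictly dominates Y on the remaining columns (Alpha: 10>1, Beta: 17>10, Gamma: 18>10, Delta: 19>15); eliminate Y.
For Alice, V strictly dominates Z on the remaining columns (Alpha: 10>0, Beta: 17>8, Gamma: 18>7, Delta: 19>8); eliminate Z.
Bob's strategy Delta is strictly dominated by Gamma (V: 16>13, W: 10>1, X: 17>9) and is removed.
Among the remaining strategies, none is strictly dominated by another pure strategy of the same player, so the elimination stops.
Surviving strategies — Alice: {V, W, X}; Bob: {Alpha, Beta, Gamma}.

V, W, X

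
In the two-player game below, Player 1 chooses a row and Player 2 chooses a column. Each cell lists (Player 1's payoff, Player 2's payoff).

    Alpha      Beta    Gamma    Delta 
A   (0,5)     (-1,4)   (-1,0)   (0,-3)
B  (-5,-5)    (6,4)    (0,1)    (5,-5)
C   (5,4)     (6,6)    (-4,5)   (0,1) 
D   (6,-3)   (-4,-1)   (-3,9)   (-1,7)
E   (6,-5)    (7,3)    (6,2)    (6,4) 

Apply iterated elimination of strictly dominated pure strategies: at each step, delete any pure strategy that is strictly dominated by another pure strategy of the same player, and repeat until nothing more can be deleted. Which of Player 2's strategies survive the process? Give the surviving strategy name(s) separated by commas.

Delta

Row A is eliminated: E beats it against every remaining column (Alpha: 6>0, Beta: 7>-1, Gamma: 6>-1, Delta: 6>0).
For Player 1, E strictly dominates B on the remaining columns (Alpha: 6>-5, Beta: 7>6, Gamma: 6>0, Delta: 6>5); eliminate B.
Player 1's strategy C is strictly dominated by E (Alpha: 6>5, Beta: 7>6, Gamma: 6>-4, Delta: 6>0) and is removed.
Player 2's strategy Alpha is strictly dominated by Beta (D: -1>-3, E: 3>-5) and is removed.
Row D is eliminated: E beats it against every remaining column (Beta: 7>-4, Gamma: 6>-3, Delta: 6>-1).
Player 2's strategy Beta is strictly dominated by Delta (E: 4>3) and is removed.
Column Gamma is eliminated: Delta beats it against every remaining row (E: 4>2).
Among the remaining strategies, none is strictly dominated by another pure strategy of the same player, so the elimination stops.
Surviving strategies — Player 1: {E}; Player 2: {Delta}.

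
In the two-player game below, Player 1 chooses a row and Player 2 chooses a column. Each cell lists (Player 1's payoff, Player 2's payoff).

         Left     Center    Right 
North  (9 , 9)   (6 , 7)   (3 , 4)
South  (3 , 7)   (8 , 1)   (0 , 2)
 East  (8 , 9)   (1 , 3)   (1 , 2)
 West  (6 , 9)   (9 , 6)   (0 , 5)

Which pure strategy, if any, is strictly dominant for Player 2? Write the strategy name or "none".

Left

Left vs Center: North: 9>7, South: 7>1, East: 9>3, West: 9>6.
Left vs Right: North: 9>4, South: 7>2, East: 9>2, West: 9>5.
Left strictly beats every other strategy against every opponent action, so it is strictly dominant.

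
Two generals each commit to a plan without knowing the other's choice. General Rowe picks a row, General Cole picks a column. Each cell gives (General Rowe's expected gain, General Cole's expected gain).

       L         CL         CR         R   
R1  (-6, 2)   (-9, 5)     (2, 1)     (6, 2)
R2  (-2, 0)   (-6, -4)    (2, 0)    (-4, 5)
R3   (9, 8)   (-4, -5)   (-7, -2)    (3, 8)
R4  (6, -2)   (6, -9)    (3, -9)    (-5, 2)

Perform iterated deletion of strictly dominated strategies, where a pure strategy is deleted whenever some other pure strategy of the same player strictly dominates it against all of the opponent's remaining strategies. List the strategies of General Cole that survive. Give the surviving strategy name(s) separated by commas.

L, CL, R

General Cole's strategy CR is strictly dominated by R (R1: 2>1, R2: 5>0, R3: 8>-2, R4: 2>-9) and is removed.
General Rowe's strategy R2 is strictly dominated by R3 (L: 9>-2, CL: -4>-6, R: 3>-4) and is removed.
Among the remaining strategies, none is strictly dominated by another pure strategy of the same player, so the elimination stops.
Surviving strategies — General Rowe: {R1, R3, R4}; General Cole: {L, CL, R}.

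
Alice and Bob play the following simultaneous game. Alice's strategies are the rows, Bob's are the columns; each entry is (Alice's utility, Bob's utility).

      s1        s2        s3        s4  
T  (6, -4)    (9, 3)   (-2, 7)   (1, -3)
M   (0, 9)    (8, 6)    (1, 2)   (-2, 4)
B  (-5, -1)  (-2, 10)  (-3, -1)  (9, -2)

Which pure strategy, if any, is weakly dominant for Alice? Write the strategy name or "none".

T fails to dominate M at s3 (-2<1).
M fails to dominate T at s1 (0<6).
B fails to dominate T at s1 (-5<6).
No single strategy dominates all the others.

none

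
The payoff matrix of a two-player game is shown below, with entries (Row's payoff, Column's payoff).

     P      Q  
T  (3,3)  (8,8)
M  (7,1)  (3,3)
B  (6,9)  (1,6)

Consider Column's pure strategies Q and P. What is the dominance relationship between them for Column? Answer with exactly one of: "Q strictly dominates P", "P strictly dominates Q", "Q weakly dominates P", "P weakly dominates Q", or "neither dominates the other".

neither dominates the other

Q's payoffs vs P's, by Row's action — T: 8>3, M: 3>1, B: 6<9.
Q does better at T, M but worse at B; neither strategy dominates the other.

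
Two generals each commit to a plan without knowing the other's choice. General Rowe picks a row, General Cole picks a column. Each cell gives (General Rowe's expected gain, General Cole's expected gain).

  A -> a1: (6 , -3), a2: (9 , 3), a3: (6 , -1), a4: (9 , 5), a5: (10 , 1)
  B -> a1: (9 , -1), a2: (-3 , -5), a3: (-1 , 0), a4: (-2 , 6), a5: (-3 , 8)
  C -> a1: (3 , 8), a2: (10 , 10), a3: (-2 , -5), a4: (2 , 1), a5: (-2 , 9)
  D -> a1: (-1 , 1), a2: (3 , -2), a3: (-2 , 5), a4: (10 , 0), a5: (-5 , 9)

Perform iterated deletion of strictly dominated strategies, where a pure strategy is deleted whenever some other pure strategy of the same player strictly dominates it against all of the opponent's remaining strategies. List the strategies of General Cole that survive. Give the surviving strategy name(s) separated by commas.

For General Cole, a5 strictly dominates a1 on the remaining rows (A: 1>-3, B: 8>-1, C: 9>8, D: 9>1); eliminate a1.
Row B is eliminated: A beats it against every remaining column (a2: 9>-3, a3: 6>-1, a4: 9>-2, a5: 10>-3).
Column a3 is eliminated: a5 beats it against every remaining row (A: 1>-1, C: 9>-5, D: 9>5).
Among the remaining strategies, none is strictly dominated by another pure strategy of the same player, so the elimination stops.
Surviving strategies — General Rowe: {A, C, D}; General Cole: {a2, a4, a5}.

a2, a4, a5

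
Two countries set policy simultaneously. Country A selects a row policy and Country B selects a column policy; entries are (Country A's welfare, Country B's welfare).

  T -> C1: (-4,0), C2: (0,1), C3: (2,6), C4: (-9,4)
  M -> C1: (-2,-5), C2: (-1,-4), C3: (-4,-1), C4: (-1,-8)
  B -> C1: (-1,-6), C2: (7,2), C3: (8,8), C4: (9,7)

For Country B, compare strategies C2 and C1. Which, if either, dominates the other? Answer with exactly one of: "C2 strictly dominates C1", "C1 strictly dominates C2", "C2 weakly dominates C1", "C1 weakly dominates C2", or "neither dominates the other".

C2's payoffs vs C1's, by Country A's action — T: 1>0, M: -4>-5, B: 2>-6.
C2 gives a strictly higher payoff against each opponent action, so C2 strictly dominates C1.

C2 strictly dominates C1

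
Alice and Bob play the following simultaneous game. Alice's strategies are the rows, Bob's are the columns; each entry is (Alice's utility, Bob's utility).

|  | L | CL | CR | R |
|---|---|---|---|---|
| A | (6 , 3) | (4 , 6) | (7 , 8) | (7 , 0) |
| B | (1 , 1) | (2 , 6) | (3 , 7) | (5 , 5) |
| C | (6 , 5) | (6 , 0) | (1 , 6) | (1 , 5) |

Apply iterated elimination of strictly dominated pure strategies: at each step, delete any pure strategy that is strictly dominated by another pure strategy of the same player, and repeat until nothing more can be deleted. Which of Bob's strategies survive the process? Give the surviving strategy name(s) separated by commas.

For Alice, A strictly dominates B on the remaining columns (L: 6>1, CL: 4>2, CR: 7>3, R: 7>5); eliminate B.
Bob's strategy L is strictly dominated by CR (A: 8>3, C: 6>5) and is removed.
Column CL is eliminated: CR beats it against every remaining row (A: 8>6, C: 6>0).
Alice's strategy C is strictly dominated by A (CR: 7>1, R: 7>1) and is removed.
Bob's strategy R is strictly dominated by CR (A: 8>0) and is removed.
Among the remaining strategies, none is strictly dominated by another pure strategy of the same player, so the elimination stops.
Surviving strategies — Alice: {A}; Bob: {CR}.

CR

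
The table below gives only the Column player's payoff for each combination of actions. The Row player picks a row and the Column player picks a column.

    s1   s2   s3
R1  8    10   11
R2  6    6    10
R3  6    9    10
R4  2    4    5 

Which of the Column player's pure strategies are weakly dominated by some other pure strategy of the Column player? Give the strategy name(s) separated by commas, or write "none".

s1, s2

s1 is weakly dominated by s2 (R1: 10>8, R2: 6=6, R3: 9>6, R4: 4>2).
s2 is weakly dominated by s3 (R1: 11>10, R2: 10>6, R3: 10>9, R4: 5>4).
s3 is not dominated — it holds its own against s1 at R1 (11>8); s2 at R1 (11>10).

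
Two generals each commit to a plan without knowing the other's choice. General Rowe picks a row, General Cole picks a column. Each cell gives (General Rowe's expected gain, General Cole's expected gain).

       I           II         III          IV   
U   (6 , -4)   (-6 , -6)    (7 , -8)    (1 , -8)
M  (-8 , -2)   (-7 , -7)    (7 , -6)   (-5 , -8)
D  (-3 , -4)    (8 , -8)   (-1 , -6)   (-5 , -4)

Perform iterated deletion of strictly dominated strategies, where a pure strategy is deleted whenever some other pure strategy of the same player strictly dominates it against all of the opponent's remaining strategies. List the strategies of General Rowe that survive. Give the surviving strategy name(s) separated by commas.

For General Cole, I strictly dominates II on the remaining rows (U: -4>-6, M: -2>-7, D: -4>-8); eliminate II.
Row D is eliminated: U beats it against every remaining column (I: 6>-3, III: 7>-1, IV: 1>-5).
For General Cole, I strictly dominates III on the remaining rows (U: -4>-8, M: -2>-6); eliminate III.
Row M is eliminated: U beats it against every remaining column (I: 6>-8, IV: 1>-5).
General Cole's strategy IV is strictly dominated by I (U: -4>-8) and is removed.
Among the remaining strategies, none is strictly dominated by another pure strategy of the same player, so the elimination stops.
Surviving strategies — General Rowe: {U}; General Cole: {I}.

U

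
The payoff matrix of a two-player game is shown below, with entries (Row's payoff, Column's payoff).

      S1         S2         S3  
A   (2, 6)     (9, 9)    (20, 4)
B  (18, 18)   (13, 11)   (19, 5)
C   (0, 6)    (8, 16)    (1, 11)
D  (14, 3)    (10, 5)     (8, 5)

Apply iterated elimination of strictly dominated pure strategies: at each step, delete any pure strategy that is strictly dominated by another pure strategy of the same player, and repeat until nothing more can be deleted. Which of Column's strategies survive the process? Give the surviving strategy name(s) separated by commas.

S1

For Row, A strictly dominates C on the remaining columns (S1: 2>0, S2: 9>8, S3: 20>1); eliminate C.
Row's strategy D is strictly dominated by B (S1: 18>14, S2: 13>10, S3: 19>8) and is removed.
For Column, S1 strictly dominates S3 on the remaining rows (A: 6>4, B: 18>5); eliminate S3.
Row A is eliminated: B beats it against every remaining column (S1: 18>2, S2: 13>9).
For Column, S1 strictly dominates S2 on the remaining rows (B: 18>11); eliminate S2.
Among the remaining strategies, none is strictly dominated by another pure strategy of the same player, so the elimination stops.
Surviving strategies — Row: {B}; Column: {S1}.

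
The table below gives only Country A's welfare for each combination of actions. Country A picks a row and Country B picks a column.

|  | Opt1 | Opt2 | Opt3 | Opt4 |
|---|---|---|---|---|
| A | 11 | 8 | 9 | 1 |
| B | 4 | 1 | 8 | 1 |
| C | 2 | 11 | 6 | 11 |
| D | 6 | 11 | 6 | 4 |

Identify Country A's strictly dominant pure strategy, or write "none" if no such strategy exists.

A fails to dominate B at Opt4 (1=1).
B fails to dominate A at Opt1 (4<11).
C fails to dominate A at Opt1 (2<11).
D fails to dominate A at Opt1 (6<11).
No single strategy dominates all the others.

none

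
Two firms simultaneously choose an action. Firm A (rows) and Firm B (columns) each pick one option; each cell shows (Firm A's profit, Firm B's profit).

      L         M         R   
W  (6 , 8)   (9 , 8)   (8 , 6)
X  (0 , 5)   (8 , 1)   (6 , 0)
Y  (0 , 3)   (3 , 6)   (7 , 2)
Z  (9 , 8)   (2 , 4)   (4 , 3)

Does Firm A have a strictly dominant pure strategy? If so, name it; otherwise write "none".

W fails to dominate Z at L (6<9).
X fails to dominate W at L (0<6).
Y fails to dominate W at L (0<6).
Z fails to dominate W at M (2<9).
No single strategy dominates all the others.

none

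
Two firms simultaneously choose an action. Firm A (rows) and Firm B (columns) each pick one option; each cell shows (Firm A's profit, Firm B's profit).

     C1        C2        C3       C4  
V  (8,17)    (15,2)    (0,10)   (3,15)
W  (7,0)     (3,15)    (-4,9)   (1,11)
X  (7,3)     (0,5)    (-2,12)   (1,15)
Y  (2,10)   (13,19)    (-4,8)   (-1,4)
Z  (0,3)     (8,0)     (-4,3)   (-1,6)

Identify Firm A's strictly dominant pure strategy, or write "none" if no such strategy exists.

V

V vs W: C1: 8>7, C2: 15>3, C3: 0>-4, C4: 3>1.
V vs X: C1: 8>7, C2: 15>0, C3: 0>-2, C4: 3>1.
V vs Y: C1: 8>2, C2: 15>13, C3: 0>-4, C4: 3>-1.
V vs Z: C1: 8>0, C2: 15>8, C3: 0>-4, C4: 3>-1.
V strictly beats every other strategy against every opponent action, so it is strictly dominant.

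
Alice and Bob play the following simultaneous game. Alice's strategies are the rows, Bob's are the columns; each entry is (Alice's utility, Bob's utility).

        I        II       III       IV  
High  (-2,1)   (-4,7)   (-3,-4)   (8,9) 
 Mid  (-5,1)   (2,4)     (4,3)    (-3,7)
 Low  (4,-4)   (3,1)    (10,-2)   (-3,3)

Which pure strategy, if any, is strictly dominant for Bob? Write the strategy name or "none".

IV

IV vs I: High: 9>1, Mid: 7>1, Low: 3>-4.
IV vs II: High: 9>7, Mid: 7>4, Low: 3>1.
IV vs III: High: 9>-4, Mid: 7>3, Low: 3>-2.
IV strictly beats every other strategy against every opponent action, so it is strictly dominant.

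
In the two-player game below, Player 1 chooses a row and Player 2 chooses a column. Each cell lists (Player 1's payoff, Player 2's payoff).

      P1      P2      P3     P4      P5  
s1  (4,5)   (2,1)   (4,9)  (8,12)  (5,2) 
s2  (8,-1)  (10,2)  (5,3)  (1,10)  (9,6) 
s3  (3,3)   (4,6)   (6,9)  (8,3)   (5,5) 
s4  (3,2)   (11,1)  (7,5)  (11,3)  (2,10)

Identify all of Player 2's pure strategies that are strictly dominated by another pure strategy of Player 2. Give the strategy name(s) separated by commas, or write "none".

P1, P2

P1 is strictly dominated by P3 (s1: 9>5, s2: 3>-1, s3: 9>3, s4: 5>2).
P3 strictly dominates P2 — s1: 9>1, s2: 3>2, s3: 9>6, s4: 5>1.
P3 is not dominated — it holds its own against P1 at s1 (9>5); P2 at s1 (9>1); P4 at s3 (9>3); P5 at s1 (9>2).
Nothing dominates P4: P1 at s1 (12>5); P2 at s1 (12>1); P3 at s1 (12>9); P5 at s1 (12>2).
P5: no other strategy beats it everywhere (P1 at s2 (6>-1); P2 at s1 (2>1); P3 at s2 (6>3); P4 at s3 (5>3)).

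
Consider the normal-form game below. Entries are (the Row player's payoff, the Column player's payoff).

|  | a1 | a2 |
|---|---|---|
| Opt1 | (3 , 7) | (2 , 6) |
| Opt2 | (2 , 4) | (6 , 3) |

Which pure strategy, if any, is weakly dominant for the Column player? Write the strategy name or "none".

a1 vs a2: Opt1: 7>6, Opt2: 4>3.
a1 is at least as good as every other strategy against every opponent action, so it is weakly dominant.

a1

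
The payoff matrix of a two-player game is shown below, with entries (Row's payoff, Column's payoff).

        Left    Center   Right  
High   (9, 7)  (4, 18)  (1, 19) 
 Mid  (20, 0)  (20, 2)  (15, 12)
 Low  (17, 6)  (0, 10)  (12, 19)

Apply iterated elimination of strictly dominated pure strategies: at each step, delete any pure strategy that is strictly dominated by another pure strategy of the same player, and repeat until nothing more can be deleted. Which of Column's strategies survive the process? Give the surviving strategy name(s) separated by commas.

For Row, Mid strictly dominates High on the remaining columns (Left: 20>9, Center: 20>4, Right: 15>1); eliminate High.
Row Low is eliminated: Mid beats it against every remaining column (Left: 20>17, Center: 20>0, Right: 15>12).
For Column, Center strictly dominates Left on the remaining rows (Mid: 2>0); eliminate Left.
For Column, Right strictly dominates Center on the remaining rows (Mid: 12>2); eliminate Center.
Among the remaining strategies, none is strictly dominated by another pure strategy of the same player, so the elimination stops.
Surviving strategies — Row: {Mid}; Column: {Right}.

Right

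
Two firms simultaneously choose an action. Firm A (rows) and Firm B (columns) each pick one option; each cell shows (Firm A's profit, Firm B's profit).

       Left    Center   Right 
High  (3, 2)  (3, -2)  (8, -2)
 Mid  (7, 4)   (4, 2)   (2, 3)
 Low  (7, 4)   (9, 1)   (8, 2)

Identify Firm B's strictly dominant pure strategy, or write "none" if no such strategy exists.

Left

Left vs Center: High: 2>-2, Mid: 4>2, Low: 4>1.
Left vs Right: High: 2>-2, Mid: 4>3, Low: 4>2.
Left strictly beats every other strategy against every opponent action, so it is strictly dominant.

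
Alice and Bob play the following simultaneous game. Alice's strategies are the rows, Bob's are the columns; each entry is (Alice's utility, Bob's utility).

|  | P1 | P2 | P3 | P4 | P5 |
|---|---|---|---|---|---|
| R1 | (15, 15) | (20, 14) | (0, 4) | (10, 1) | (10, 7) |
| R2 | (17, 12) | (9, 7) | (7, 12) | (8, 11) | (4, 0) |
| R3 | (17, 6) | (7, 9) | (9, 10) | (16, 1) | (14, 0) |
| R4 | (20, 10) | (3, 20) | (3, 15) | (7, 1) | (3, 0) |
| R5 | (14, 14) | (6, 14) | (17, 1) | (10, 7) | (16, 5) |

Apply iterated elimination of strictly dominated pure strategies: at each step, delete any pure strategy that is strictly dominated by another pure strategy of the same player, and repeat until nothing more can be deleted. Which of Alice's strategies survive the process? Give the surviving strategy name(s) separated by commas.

Column P4 is eliminated: P1 beats it against every remaining row (R1: 15>1, R2: 12>11, R3: 6>1, R4: 10>1, R5: 14>7).
For Bob, P1 strictly dominates P5 on the remaining rows (R1: 15>7, R2: 12>0, R3: 6>0, R4: 10>0, R5: 14>5); eliminate P5.
Among the remaining strategies, none is strictly dominated by another pure strategy of the same player, so the elimination stops.
Surviving strategies — Alice: {R1, R2, R3, R4, R5}; Bob: {P1, P2, P3}.

R1, R2, R3, R4, R5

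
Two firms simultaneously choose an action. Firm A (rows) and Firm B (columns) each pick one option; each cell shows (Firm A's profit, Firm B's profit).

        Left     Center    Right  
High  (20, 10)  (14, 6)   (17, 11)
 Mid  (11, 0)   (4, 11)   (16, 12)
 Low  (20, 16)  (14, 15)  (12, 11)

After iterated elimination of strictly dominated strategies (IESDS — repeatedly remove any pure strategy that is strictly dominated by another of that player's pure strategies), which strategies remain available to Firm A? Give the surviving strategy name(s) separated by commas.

High, Low

For Firm A, High strictly dominates Mid on the remaining columns (Left: 20>11, Center: 14>4, Right: 17>16); eliminate Mid.
Firm B's strategy Center is strictly dominated by Left (High: 10>6, Low: 16>15) and is removed.
Among the remaining strategies, none is strictly dominated by another pure strategy of the same player, so the elimination stops.
Surviving strategies — Firm A: {High, Low}; Firm B: {Left, Right}.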